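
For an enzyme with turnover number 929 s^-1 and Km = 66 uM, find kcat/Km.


Catalytic efficiency = kcat / Km
= 929 / 66
= 14.0758 uM^-1*s^-1

14.0758 uM^-1*s^-1


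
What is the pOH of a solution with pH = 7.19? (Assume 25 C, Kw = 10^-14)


pOH = 14 - pH
pOH = 14 - 7.19
pOH = 6.81

6.81


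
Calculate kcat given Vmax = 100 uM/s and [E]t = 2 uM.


kcat = Vmax / [E]t
kcat = 100 / 2
kcat = 50.0 s^-1

50.0 s^-1


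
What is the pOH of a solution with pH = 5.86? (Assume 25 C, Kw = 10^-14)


pOH = 14 - pH
pOH = 14 - 5.86
pOH = 8.14

8.14


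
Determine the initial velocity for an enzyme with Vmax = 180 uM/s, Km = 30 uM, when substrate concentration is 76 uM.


v = Vmax * [S] / (Km + [S])
v = 180 * 76 / (30 + 76)
v = 129.0566 uM/s

129.0566 uM/s


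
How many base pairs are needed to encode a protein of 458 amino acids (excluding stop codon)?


Each amino acid = 1 codon = 3 bp
bp = 458 * 3 = 1374 bp

1374 bp


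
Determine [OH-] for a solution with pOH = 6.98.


[OH-] = 10^(-pOH)
[OH-] = 10^(-6.98)
[OH-] = 1.047e-07 M

1.047e-07 M


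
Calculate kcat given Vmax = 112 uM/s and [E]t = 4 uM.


kcat = Vmax / [E]t
kcat = 112 / 4
kcat = 28.0 s^-1

28.0 s^-1


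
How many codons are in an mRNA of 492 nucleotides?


codons = nucleotides / 3
codons = 492 / 3 = 164

164


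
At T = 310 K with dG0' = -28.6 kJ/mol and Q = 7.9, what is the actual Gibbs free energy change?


dG = dG0' + RT * ln(Q) / 1000
dG = -28.6 + 8.314 * 310 * ln(7.9) / 1000
dG = -23.273 kJ/mol

-23.273 kJ/mol


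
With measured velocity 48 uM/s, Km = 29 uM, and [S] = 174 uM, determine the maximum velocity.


Vmax = v * (Km + [S]) / [S]
Vmax = 48 * (29 + 174) / 174
Vmax = 56.0 uM/s

56.0 uM/s


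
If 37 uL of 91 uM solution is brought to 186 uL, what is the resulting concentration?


C2 = C1 * V1 / V2
C2 = 91 * 37 / 186
C2 = 18.1022 uM

18.1022 uM


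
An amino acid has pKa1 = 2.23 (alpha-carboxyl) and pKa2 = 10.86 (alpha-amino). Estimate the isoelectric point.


pI = (pKa1 + pKa2) / 2
pI = (2.23 + 10.86) / 2
pI = 6.545

6.545


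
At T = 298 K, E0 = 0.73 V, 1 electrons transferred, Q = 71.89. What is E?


E = E0 - (RT/nF) * ln(Q)
E = 0.73 - (8.314 * 298 / (1 * 96485)) * ln(71.89)
E = 0.6202 V

0.6202 V


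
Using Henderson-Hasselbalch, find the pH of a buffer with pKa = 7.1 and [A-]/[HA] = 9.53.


pH = pKa + log10([A-]/[HA])
pH = 7.1 + log10(9.53)
pH = 8.0791

8.0791


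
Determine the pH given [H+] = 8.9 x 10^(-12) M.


pH = -log10([H+])
pH = -log10(8.9 x 10^(-12))
pH = 11.0506

11.0506


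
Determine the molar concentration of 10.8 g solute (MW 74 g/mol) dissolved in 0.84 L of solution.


C = (mass / MW) / volume
C = (10.8 / 74) / 0.84
C = 0.1737 M

0.1737 M


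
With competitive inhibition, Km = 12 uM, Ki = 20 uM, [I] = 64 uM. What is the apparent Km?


Km_app = Km * (1 + [I]/Ki)
Km_app = 12 * (1 + 64/20)
Km_app = 50.4 uM

50.4 uM


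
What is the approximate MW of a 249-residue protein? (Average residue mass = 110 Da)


MW = n_residues * 110 Da
MW = 249 * 110
MW = 27390 Da

27390 Da


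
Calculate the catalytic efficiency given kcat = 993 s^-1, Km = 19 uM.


Catalytic efficiency = kcat / Km
= 993 / 19
= 52.2632 uM^-1*s^-1

52.2632 uM^-1*s^-1


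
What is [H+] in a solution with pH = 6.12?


[H+] = 10^(-pH)
[H+] = 10^(-6.12)
[H+] = 7.586e-07 M

7.586e-07 M


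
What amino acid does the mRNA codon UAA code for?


Standard genetic code lookup.
Codon UAA -> Stop

Stop


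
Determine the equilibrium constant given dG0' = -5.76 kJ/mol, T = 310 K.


Keq = exp(-dG0 * 1000 / (R * T))
Keq = exp(-(-5.76) * 1000 / (8.314 * 310))
Keq = 9.3452

9.3452


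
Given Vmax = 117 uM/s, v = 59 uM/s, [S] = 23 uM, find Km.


Km = [S] * (Vmax - v) / v
Km = 23 * (117 - 59) / 59
Km = 22.6102 uM

22.6102 uM


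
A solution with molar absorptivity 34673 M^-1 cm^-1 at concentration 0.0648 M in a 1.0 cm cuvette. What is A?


A = epsilon * c * l
A = 34673 * 0.0648 * 1.0
A = 2246.8104

2246.8104


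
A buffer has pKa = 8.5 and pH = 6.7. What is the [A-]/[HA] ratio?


[A-]/[HA] = 10^(pH - pKa)
= 10^(6.7 - 8.5)
= 0.0158

0.0158


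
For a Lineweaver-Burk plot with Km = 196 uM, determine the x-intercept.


x-intercept = -1/Km
= -1/196
= -0.0051 1/uM

-0.0051 1/uM


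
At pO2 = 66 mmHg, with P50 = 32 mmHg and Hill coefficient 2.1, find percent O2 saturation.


Y = pO2^n / (P50^n + pO2^n)
Y = 66^2.1 / (32^2.1 + 66^2.1)
Y = 82.06%

82.06%


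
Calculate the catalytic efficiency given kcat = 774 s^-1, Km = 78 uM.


Catalytic efficiency = kcat / Km
= 774 / 78
= 9.9231 uM^-1*s^-1

9.9231 uM^-1*s^-1


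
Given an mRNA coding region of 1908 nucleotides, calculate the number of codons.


codons = nucleotides / 3
codons = 1908 / 3 = 636

636


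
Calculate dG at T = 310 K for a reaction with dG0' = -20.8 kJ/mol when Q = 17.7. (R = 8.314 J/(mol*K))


dG = dG0' + RT * ln(Q) / 1000
dG = -20.8 + 8.314 * 310 * ln(17.7) / 1000
dG = -13.3938 kJ/mol

-13.3938 kJ/mol


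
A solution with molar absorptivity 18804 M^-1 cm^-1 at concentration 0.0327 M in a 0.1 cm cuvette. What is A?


A = epsilon * c * l
A = 18804 * 0.0327 * 0.1
A = 61.4891

61.4891


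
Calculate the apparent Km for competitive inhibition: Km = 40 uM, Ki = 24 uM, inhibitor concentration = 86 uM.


Km_app = Km * (1 + [I]/Ki)
Km_app = 40 * (1 + 86/24)
Km_app = 183.3333 uM

183.3333 uM


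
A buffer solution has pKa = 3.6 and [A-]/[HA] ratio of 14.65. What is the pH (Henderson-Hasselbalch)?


pH = pKa + log10([A-]/[HA])
pH = 3.6 + log10(14.65)
pH = 4.7658

4.7658


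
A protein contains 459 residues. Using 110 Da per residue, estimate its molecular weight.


MW = n_residues * 110 Da
MW = 459 * 110
MW = 50490 Da

50490 Da


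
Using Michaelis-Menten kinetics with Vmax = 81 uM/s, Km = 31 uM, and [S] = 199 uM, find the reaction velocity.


v = Vmax * [S] / (Km + [S])
v = 81 * 199 / (31 + 199)
v = 70.0826 uM/s

70.0826 uM/s


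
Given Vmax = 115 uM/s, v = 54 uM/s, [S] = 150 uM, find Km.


Km = [S] * (Vmax - v) / v
Km = 150 * (115 - 54) / 54
Km = 169.4444 uM

169.4444 uM


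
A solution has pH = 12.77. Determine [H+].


[H+] = 10^(-pH)
[H+] = 10^(-12.77)
[H+] = 1.698e-13 M

1.698e-13 M


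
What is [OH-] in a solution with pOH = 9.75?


[OH-] = 10^(-pOH)
[OH-] = 10^(-9.75)
[OH-] = 1.778e-10 M

1.778e-10 M


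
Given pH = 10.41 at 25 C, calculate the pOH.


pOH = 14 - pH
pOH = 14 - 10.41
pOH = 3.59

3.59


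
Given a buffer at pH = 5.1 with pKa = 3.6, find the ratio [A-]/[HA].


[A-]/[HA] = 10^(pH - pKa)
= 10^(5.1 - 3.6)
= 31.6228

31.6228


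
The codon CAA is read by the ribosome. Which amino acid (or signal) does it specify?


Standard genetic code lookup.
Codon CAA -> Gln

Gln


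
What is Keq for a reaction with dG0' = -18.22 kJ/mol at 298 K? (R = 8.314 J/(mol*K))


Keq = exp(-dG0 * 1000 / (R * T))
Keq = exp(-(-18.22) * 1000 / (8.314 * 298))
Keq = 1562.3931

1562.3931


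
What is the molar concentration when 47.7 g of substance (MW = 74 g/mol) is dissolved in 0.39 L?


C = (mass / MW) / volume
C = (47.7 / 74) / 0.39
C = 1.6528 M

1.6528 M


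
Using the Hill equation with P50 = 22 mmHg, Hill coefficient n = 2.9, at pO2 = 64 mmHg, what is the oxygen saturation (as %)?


Y = pO2^n / (P50^n + pO2^n)
Y = 64^2.9 / (22^2.9 + 64^2.9)
Y = 95.68%

95.68%


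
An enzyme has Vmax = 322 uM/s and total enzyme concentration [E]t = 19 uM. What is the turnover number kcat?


kcat = Vmax / [E]t
kcat = 322 / 19
kcat = 16.9474 s^-1

16.9474 s^-1


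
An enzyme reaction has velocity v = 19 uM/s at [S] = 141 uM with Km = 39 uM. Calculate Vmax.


Vmax = v * (Km + [S]) / [S]
Vmax = 19 * (39 + 141) / 141
Vmax = 24.2553 uM/s

24.2553 uM/s


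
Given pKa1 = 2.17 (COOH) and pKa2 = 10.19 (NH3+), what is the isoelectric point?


pI = (pKa1 + pKa2) / 2
pI = (2.17 + 10.19) / 2
pI = 6.18

6.18


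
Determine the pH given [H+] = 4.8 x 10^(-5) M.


pH = -log10([H+])
pH = -log10(4.8 x 10^(-5))
pH = 4.3188

4.3188


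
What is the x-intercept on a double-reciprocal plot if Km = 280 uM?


x-intercept = -1/Km
= -1/280
= -0.0036 1/uM

-0.0036 1/uM


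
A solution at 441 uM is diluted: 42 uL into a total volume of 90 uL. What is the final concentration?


C2 = C1 * V1 / V2
C2 = 441 * 42 / 90
C2 = 205.8 uM

205.8 uM


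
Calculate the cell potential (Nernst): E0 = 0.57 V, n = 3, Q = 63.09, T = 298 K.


E = E0 - (RT/nF) * ln(Q)
E = 0.57 - (8.314 * 298 / (3 * 96485)) * ln(63.09)
E = 0.5345 V

0.5345 V


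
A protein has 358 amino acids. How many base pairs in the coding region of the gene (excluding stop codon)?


Each amino acid = 1 codon = 3 bp
bp = 358 * 3 = 1074 bp

1074 bp


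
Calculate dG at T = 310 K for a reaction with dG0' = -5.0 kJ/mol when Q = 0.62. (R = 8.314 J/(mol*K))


dG = dG0' + RT * ln(Q) / 1000
dG = -5.0 + 8.314 * 310 * ln(0.62) / 1000
dG = -6.2321 kJ/mol

-6.2321 kJ/mol


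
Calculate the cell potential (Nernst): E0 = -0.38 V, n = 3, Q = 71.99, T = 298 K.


E = E0 - (RT/nF) * ln(Q)
E = -0.38 - (8.314 * 298 / (3 * 96485)) * ln(71.99)
E = -0.4166 V

-0.4166 V


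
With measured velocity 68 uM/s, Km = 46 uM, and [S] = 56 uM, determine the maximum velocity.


Vmax = v * (Km + [S]) / [S]
Vmax = 68 * (46 + 56) / 56
Vmax = 123.8571 uM/s

123.8571 uM/s


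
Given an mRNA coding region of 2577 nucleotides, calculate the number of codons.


codons = nucleotides / 3
codons = 2577 / 3 = 859

859


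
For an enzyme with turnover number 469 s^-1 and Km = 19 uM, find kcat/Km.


Catalytic efficiency = kcat / Km
= 469 / 19
= 24.6842 uM^-1*s^-1

24.6842 uM^-1*s^-1


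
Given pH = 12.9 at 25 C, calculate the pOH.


pOH = 14 - pH
pOH = 14 - 12.9
pOH = 1.1

1.1


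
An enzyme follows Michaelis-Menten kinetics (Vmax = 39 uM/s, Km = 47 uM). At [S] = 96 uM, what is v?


v = Vmax * [S] / (Km + [S])
v = 39 * 96 / (47 + 96)
v = 26.1818 uM/s

26.1818 uM/s


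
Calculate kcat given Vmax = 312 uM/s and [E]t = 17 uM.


kcat = Vmax / [E]t
kcat = 312 / 17
kcat = 18.3529 s^-1

18.3529 s^-1


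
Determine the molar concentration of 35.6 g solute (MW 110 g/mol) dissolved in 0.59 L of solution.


C = (mass / MW) / volume
C = (35.6 / 110) / 0.59
C = 0.5485 M

0.5485 M


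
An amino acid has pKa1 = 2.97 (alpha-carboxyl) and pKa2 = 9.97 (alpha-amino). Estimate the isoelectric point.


pI = (pKa1 + pKa2) / 2
pI = (2.97 + 9.97) / 2
pI = 6.47

6.47


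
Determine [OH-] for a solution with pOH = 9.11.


[OH-] = 10^(-pOH)
[OH-] = 10^(-9.11)
[OH-] = 7.762e-10 M

7.762e-10 M


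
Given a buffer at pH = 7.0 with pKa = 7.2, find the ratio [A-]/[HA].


[A-]/[HA] = 10^(pH - pKa)
= 10^(7.0 - 7.2)
= 0.631

0.631


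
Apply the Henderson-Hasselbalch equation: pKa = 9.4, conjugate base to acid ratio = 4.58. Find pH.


pH = pKa + log10([A-]/[HA])
pH = 9.4 + log10(4.58)
pH = 10.0609

10.0609


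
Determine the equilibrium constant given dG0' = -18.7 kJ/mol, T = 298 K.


Keq = exp(-dG0 * 1000 / (R * T))
Keq = exp(-(-18.7) * 1000 / (8.314 * 298))
Keq = 1896.3989

1896.3989


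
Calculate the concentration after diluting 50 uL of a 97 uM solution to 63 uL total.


C2 = C1 * V1 / V2
C2 = 97 * 50 / 63
C2 = 76.9841 uM

76.9841 uM


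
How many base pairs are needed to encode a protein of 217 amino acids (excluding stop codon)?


Each amino acid = 1 codon = 3 bp
bp = 217 * 3 = 651 bp

651 bp


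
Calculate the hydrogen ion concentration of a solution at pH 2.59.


[H+] = 10^(-pH)
[H+] = 10^(-2.59)
[H+] = 0.0026 M

0.0026 M


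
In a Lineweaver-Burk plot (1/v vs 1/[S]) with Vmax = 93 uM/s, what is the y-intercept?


y-intercept = 1/Vmax
= 1/93
= 0.0108 s/uM

0.0108 s/uM


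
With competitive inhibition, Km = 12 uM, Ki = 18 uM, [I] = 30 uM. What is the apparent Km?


Km_app = Km * (1 + [I]/Ki)
Km_app = 12 * (1 + 30/18)
Km_app = 32.0 uM

32.0 uM


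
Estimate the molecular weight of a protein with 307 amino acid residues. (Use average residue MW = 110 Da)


MW = n_residues * 110 Da
MW = 307 * 110
MW = 33770 Da

33770 Da


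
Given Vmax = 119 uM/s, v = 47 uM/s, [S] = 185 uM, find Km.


Km = [S] * (Vmax - v) / v
Km = 185 * (119 - 47) / 47
Km = 283.4043 uM

283.4043 uM


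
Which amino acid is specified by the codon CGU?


Standard genetic code lookup.
Codon CGU -> Arg

Arg


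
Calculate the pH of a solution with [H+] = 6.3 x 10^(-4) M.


pH = -log10([H+])
pH = -log10(6.3 x 10^(-4))
pH = 3.2007

3.2007


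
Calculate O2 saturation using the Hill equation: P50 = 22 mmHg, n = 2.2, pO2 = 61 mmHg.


Y = pO2^n / (P50^n + pO2^n)
Y = 61^2.2 / (22^2.2 + 61^2.2)
Y = 90.41%

90.41%


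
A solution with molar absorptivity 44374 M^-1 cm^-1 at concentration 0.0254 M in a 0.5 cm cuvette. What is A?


A = epsilon * c * l
A = 44374 * 0.0254 * 0.5
A = 563.5498

563.5498


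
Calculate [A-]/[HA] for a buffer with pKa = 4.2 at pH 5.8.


[A-]/[HA] = 10^(pH - pKa)
= 10^(5.8 - 4.2)
= 39.8107

39.8107


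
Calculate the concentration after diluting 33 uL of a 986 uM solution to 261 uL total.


C2 = C1 * V1 / V2
C2 = 986 * 33 / 261
C2 = 124.6667 uM

124.6667 uM


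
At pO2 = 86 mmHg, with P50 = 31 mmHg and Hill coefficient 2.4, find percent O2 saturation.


Y = pO2^n / (P50^n + pO2^n)
Y = 86^2.4 / (31^2.4 + 86^2.4)
Y = 92.05%

92.05%


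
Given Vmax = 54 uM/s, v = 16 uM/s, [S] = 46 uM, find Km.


Km = [S] * (Vmax - v) / v
Km = 46 * (54 - 16) / 16
Km = 109.25 uM

109.25 uM


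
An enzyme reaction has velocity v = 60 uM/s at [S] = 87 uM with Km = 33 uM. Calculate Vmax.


Vmax = v * (Km + [S]) / [S]
Vmax = 60 * (33 + 87) / 87
Vmax = 82.7586 uM/s

82.7586 uM/s


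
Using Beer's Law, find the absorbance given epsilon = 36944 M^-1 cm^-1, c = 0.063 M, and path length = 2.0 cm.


A = epsilon * c * l
A = 36944 * 0.063 * 2.0
A = 4654.944

4654.944


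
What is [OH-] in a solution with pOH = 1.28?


[OH-] = 10^(-pOH)
[OH-] = 10^(-1.28)
[OH-] = 0.0525 M

0.0525 M


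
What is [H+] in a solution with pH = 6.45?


[H+] = 10^(-pH)
[H+] = 10^(-6.45)
[H+] = 3.548e-07 M

3.548e-07 M


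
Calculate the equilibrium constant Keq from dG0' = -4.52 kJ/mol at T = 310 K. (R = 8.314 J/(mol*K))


Keq = exp(-dG0 * 1000 / (R * T))
Keq = exp(-(-4.52) * 1000 / (8.314 * 310))
Keq = 5.7762

5.7762


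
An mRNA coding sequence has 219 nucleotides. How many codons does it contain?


codons = nucleotides / 3
codons = 219 / 3 = 73

73


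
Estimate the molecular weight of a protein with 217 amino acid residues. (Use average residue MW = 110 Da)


MW = n_residues * 110 Da
MW = 217 * 110
MW = 23870 Da

23870 Da


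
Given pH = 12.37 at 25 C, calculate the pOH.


pOH = 14 - pH
pOH = 14 - 12.37
pOH = 1.63

1.63


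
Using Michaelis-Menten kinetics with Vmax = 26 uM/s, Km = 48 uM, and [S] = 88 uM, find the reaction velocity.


v = Vmax * [S] / (Km + [S])
v = 26 * 88 / (48 + 88)
v = 16.8235 uM/s

16.8235 uM/s


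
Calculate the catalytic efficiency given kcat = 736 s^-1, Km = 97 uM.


Catalytic efficiency = kcat / Km
= 736 / 97
= 7.5876 uM^-1*s^-1

7.5876 uM^-1*s^-1


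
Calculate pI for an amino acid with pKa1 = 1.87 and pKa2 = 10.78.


pI = (pKa1 + pKa2) / 2
pI = (1.87 + 10.78) / 2
pI = 6.325

6.325


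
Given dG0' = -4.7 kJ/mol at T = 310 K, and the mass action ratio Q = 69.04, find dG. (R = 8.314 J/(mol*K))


dG = dG0' + RT * ln(Q) / 1000
dG = -4.7 + 8.314 * 310 * ln(69.04) / 1000
dG = 6.2142 kJ/mol

6.2142 kJ/mol


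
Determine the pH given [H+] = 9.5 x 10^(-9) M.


pH = -log10([H+])
pH = -log10(9.5 x 10^(-9))
pH = 8.0223

8.0223


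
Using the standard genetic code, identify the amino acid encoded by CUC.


Standard genetic code lookup.
Codon CUC -> Leu

Leu


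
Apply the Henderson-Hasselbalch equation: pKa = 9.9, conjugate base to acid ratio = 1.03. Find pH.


pH = pKa + log10([A-]/[HA])
pH = 9.9 + log10(1.03)
pH = 9.9128

9.9128


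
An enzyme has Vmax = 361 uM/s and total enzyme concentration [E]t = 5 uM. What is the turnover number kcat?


kcat = Vmax / [E]t
kcat = 361 / 5
kcat = 72.2 s^-1

72.2 s^-1


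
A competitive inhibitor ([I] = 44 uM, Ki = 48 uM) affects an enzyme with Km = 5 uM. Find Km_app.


Km_app = Km * (1 + [I]/Ki)
Km_app = 5 * (1 + 44/48)
Km_app = 9.5833 uM

9.5833 uM


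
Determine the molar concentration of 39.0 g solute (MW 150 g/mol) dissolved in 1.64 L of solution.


C = (mass / MW) / volume
C = (39.0 / 150) / 1.64
C = 0.1585 M

0.1585 M


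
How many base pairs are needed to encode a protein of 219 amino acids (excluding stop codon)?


Each amino acid = 1 codon = 3 bp
bp = 219 * 3 = 657 bp

657 bp


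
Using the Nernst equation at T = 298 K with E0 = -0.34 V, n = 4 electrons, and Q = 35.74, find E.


E = E0 - (RT/nF) * ln(Q)
E = -0.34 - (8.314 * 298 / (4 * 96485)) * ln(35.74)
E = -0.363 V

-0.363 V


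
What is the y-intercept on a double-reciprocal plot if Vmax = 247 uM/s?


y-intercept = 1/Vmax
= 1/247
= 0.004 s/uM

0.004 s/uM


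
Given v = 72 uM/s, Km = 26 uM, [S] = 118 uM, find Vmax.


Vmax = v * (Km + [S]) / [S]
Vmax = 72 * (26 + 118) / 118
Vmax = 87.8644 uM/s

87.8644 uM/s


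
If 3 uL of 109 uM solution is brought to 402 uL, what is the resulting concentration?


C2 = C1 * V1 / V2
C2 = 109 * 3 / 402
C2 = 0.8134 uM

0.8134 uM


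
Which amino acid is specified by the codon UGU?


Standard genetic code lookup.
Codon UGU -> Cys

Cys


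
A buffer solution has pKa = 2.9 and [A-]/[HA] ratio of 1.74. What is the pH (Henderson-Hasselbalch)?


pH = pKa + log10([A-]/[HA])
pH = 2.9 + log10(1.74)
pH = 3.1405

3.1405


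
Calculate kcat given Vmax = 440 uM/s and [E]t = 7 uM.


kcat = Vmax / [E]t
kcat = 440 / 7
kcat = 62.8571 s^-1

62.8571 s^-1


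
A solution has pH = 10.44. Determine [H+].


[H+] = 10^(-pH)
[H+] = 10^(-10.44)
[H+] = 3.631e-11 M

3.631e-11 M


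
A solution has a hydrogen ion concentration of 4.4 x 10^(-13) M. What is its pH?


pH = -log10([H+])
pH = -log10(4.4 x 10^(-13))
pH = 12.3565

12.3565


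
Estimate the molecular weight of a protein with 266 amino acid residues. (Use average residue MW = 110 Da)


MW = n_residues * 110 Da
MW = 266 * 110
MW = 29260 Da

29260 Da


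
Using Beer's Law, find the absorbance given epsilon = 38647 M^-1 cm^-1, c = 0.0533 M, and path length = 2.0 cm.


A = epsilon * c * l
A = 38647 * 0.0533 * 2.0
A = 4119.7702

4119.7702


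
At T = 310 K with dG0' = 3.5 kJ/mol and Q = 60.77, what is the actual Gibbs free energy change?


dG = dG0' + RT * ln(Q) / 1000
dG = 3.5 + 8.314 * 310 * ln(60.77) / 1000
dG = 14.0854 kJ/mol

14.0854 kJ/mol


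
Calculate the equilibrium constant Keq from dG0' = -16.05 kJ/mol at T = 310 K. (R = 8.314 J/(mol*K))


Keq = exp(-dG0 * 1000 / (R * T))
Keq = exp(-(-16.05) * 1000 / (8.314 * 310))
Keq = 506.4121

506.4121


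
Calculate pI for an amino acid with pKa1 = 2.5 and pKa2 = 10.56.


pI = (pKa1 + pKa2) / 2
pI = (2.5 + 10.56) / 2
pI = 6.53

6.53


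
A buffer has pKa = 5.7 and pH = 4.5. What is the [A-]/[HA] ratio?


[A-]/[HA] = 10^(pH - pKa)
= 10^(4.5 - 5.7)
= 0.0631

0.0631


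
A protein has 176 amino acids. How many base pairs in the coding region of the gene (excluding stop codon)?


Each amino acid = 1 codon = 3 bp
bp = 176 * 3 = 528 bp

528 bp


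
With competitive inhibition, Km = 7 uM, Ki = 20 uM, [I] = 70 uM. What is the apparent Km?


Km_app = Km * (1 + [I]/Ki)
Km_app = 7 * (1 + 70/20)
Km_app = 31.5 uM

31.5 uM


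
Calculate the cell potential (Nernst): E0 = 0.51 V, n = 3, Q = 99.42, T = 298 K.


E = E0 - (RT/nF) * ln(Q)
E = 0.51 - (8.314 * 298 / (3 * 96485)) * ln(99.42)
E = 0.4706 V

0.4706 V


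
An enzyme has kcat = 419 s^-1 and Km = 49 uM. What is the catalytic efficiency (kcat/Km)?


Catalytic efficiency = kcat / Km
= 419 / 49
= 8.551 uM^-1*s^-1

8.551 uM^-1*s^-1


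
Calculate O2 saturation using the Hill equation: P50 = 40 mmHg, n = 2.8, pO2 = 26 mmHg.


Y = pO2^n / (P50^n + pO2^n)
Y = 26^2.8 / (40^2.8 + 26^2.8)
Y = 23.04%

23.04%


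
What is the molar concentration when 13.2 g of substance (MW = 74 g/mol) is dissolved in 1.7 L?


C = (mass / MW) / volume
C = (13.2 / 74) / 1.7
C = 0.1049 M

0.1049 M


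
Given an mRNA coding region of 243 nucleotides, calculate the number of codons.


codons = nucleotides / 3
codons = 243 / 3 = 81

81


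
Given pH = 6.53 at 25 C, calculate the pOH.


pOH = 14 - pH
pOH = 14 - 6.53
pOH = 7.47

7.47


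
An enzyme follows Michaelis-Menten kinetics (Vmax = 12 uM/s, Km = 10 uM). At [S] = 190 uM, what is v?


v = Vmax * [S] / (Km + [S])
v = 12 * 190 / (10 + 190)
v = 11.4 uM/s

11.4 uM/s


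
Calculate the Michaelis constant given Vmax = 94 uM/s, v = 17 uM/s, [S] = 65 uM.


Km = [S] * (Vmax - v) / v
Km = 65 * (94 - 17) / 17
Km = 294.4118 uM

294.4118 uM


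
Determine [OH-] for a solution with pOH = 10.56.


[OH-] = 10^(-pOH)
[OH-] = 10^(-10.56)
[OH-] = 2.754e-11 M

2.754e-11 M


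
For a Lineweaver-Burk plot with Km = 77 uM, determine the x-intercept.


x-intercept = -1/Km
= -1/77
= -0.013 1/uM

-0.013 1/uM


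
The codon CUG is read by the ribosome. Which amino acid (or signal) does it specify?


Standard genetic code lookup.
Codon CUG -> Leu

Leu


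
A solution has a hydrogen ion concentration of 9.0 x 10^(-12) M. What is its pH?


pH = -log10([H+])
pH = -log10(9.0 x 10^(-12))
pH = 11.0458

11.0458


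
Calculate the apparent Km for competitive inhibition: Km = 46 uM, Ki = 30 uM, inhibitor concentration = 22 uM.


Km_app = Km * (1 + [I]/Ki)
Km_app = 46 * (1 + 22/30)
Km_app = 79.7333 uM

79.7333 uM


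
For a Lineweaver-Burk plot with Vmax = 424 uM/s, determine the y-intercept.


y-intercept = 1/Vmax
= 1/424
= 0.0024 s/uM

0.0024 s/uM


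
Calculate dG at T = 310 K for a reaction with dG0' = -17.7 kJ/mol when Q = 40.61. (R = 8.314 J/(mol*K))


dG = dG0' + RT * ln(Q) / 1000
dG = -17.7 + 8.314 * 310 * ln(40.61) / 1000
dG = -8.1535 kJ/mol

-8.1535 kJ/mol


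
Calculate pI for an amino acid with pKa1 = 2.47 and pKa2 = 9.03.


pI = (pKa1 + pKa2) / 2
pI = (2.47 + 9.03) / 2
pI = 5.75

5.75


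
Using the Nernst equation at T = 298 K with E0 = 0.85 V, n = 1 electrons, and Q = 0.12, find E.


E = E0 - (RT/nF) * ln(Q)
E = 0.85 - (8.314 * 298 / (1 * 96485)) * ln(0.12)
E = 0.9044 V

0.9044 V


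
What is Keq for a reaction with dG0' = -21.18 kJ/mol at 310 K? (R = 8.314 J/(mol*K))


Keq = exp(-dG0 * 1000 / (R * T))
Keq = exp(-(-21.18) * 1000 / (8.314 * 310))
Keq = 3706.2465

3706.2465


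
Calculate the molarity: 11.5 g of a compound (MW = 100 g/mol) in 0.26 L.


C = (mass / MW) / volume
C = (11.5 / 100) / 0.26
C = 0.4423 M

0.4423 M


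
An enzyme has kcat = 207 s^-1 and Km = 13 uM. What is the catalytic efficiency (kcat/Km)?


Catalytic efficiency = kcat / Km
= 207 / 13
= 15.9231 uM^-1*s^-1

15.9231 uM^-1*s^-1


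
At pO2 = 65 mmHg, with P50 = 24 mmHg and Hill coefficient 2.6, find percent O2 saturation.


Y = pO2^n / (P50^n + pO2^n)
Y = 65^2.6 / (24^2.6 + 65^2.6)
Y = 93.02%

93.02%


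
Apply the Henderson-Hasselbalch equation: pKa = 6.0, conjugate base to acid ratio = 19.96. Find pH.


pH = pKa + log10([A-]/[HA])
pH = 6.0 + log10(19.96)
pH = 7.3002

7.3002


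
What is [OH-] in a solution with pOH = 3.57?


[OH-] = 10^(-pOH)
[OH-] = 10^(-3.57)
[OH-] = 2.692e-04 M

2.692e-04 M


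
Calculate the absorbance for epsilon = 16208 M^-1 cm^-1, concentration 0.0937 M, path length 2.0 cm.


A = epsilon * c * l
A = 16208 * 0.0937 * 2.0
A = 3037.3792

3037.3792


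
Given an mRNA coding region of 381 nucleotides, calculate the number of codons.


codons = nucleotides / 3
codons = 381 / 3 = 127

127


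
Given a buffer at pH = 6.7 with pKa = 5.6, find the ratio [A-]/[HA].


[A-]/[HA] = 10^(pH - pKa)
= 10^(6.7 - 5.6)
= 12.5893

12.5893


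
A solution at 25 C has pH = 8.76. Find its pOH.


pOH = 14 - pH
pOH = 14 - 8.76
pOH = 5.24

5.24


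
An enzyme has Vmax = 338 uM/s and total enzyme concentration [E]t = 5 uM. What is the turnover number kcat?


kcat = Vmax / [E]t
kcat = 338 / 5
kcat = 67.6 s^-1

67.6 s^-1


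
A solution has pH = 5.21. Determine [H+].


[H+] = 10^(-pH)
[H+] = 10^(-5.21)
[H+] = 6.166e-06 M

6.166e-06 M


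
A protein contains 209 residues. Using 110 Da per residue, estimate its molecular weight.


MW = n_residues * 110 Da
MW = 209 * 110
MW = 22990 Da

22990 Da


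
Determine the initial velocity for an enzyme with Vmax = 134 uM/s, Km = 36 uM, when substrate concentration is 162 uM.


v = Vmax * [S] / (Km + [S])
v = 134 * 162 / (36 + 162)
v = 109.6364 uM/s

109.6364 uM/s


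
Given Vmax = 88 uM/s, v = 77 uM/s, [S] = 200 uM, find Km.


Km = [S] * (Vmax - v) / v
Km = 200 * (88 - 77) / 77
Km = 28.5714 uM

28.5714 uM


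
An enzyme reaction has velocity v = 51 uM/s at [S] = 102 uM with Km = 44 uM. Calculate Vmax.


Vmax = v * (Km + [S]) / [S]
Vmax = 51 * (44 + 102) / 102
Vmax = 73.0 uM/s

73.0 uM/s


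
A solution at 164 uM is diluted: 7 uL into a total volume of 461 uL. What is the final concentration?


C2 = C1 * V1 / V2
C2 = 164 * 7 / 461
C2 = 2.4902 uM

2.4902 uM


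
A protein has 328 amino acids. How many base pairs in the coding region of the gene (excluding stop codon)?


Each amino acid = 1 codon = 3 bp
bp = 328 * 3 = 984 bp

984 bp


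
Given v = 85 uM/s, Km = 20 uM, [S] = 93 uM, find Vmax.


Vmax = v * (Km + [S]) / [S]
Vmax = 85 * (20 + 93) / 93
Vmax = 103.2796 uM/s

103.2796 uM/s


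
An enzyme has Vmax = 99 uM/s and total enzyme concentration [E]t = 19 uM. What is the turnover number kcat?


kcat = Vmax / [E]t
kcat = 99 / 19
kcat = 5.2105 s^-1

5.2105 s^-1


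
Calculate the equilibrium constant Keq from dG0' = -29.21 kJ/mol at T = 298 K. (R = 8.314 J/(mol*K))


Keq = exp(-dG0 * 1000 / (R * T))
Keq = exp(-(-29.21) * 1000 / (8.314 * 298))
Keq = 131895.9153

131895.9153


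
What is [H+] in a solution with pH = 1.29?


[H+] = 10^(-pH)
[H+] = 10^(-1.29)
[H+] = 0.0513 M

0.0513 M


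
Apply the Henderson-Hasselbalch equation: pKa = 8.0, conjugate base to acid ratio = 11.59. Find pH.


pH = pKa + log10([A-]/[HA])
pH = 8.0 + log10(11.59)
pH = 9.0641

9.0641


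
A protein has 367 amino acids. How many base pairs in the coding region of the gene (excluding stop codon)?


Each amino acid = 1 codon = 3 bp
bp = 367 * 3 = 1101 bp

1101 bp


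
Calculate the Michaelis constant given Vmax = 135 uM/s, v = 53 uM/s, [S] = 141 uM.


Km = [S] * (Vmax - v) / v
Km = 141 * (135 - 53) / 53
Km = 218.1509 uM

218.1509 uM


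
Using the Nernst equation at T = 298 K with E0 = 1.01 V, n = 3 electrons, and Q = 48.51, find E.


E = E0 - (RT/nF) * ln(Q)
E = 1.01 - (8.314 * 298 / (3 * 96485)) * ln(48.51)
E = 0.9768 V

0.9768 V


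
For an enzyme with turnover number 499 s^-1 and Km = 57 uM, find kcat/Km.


Catalytic efficiency = kcat / Km
= 499 / 57
= 8.7544 uM^-1*s^-1

8.7544 uM^-1*s^-1


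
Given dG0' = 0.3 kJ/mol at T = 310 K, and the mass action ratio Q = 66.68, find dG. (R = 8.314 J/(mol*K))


dG = dG0' + RT * ln(Q) / 1000
dG = 0.3 + 8.314 * 310 * ln(66.68) / 1000
dG = 11.1246 kJ/mol

11.1246 kJ/mol


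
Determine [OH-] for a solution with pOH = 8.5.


[OH-] = 10^(-pOH)
[OH-] = 10^(-8.5)
[OH-] = 3.162e-09 M

3.162e-09 M


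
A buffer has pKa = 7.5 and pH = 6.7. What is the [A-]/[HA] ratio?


[A-]/[HA] = 10^(pH - pKa)
= 10^(6.7 - 7.5)
= 0.1585

0.1585


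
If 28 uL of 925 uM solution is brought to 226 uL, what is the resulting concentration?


C2 = C1 * V1 / V2
C2 = 925 * 28 / 226
C2 = 114.6018 uM

114.6018 uM


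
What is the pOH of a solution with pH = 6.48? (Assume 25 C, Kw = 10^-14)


pOH = 14 - pH
pOH = 14 - 6.48
pOH = 7.52

7.52


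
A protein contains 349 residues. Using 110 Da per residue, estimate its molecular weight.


MW = n_residues * 110 Da
MW = 349 * 110
MW = 38390 Da

38390 Da


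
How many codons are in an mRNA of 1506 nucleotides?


codons = nucleotides / 3
codons = 1506 / 3 = 502

502


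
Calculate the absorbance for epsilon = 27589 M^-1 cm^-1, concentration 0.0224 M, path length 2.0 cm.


A = epsilon * c * l
A = 27589 * 0.0224 * 2.0
A = 1235.9872

1235.9872


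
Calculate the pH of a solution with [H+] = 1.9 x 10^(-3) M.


pH = -log10([H+])
pH = -log10(1.9 x 10^(-3))
pH = 2.7212

2.7212


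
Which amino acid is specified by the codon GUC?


Standard genetic code lookup.
Codon GUC -> Val

Val


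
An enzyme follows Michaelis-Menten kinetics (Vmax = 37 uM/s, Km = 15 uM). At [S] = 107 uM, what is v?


v = Vmax * [S] / (Km + [S])
v = 37 * 107 / (15 + 107)
v = 32.4508 uM/s

32.4508 uM/s


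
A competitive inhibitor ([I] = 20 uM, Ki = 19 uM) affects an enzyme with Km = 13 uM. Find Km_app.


Km_app = Km * (1 + [I]/Ki)
Km_app = 13 * (1 + 20/19)
Km_app = 26.6842 uM

26.6842 uM


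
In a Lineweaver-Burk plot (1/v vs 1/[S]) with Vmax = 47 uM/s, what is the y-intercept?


y-intercept = 1/Vmax
= 1/47
= 0.0213 s/uM

0.0213 s/uM


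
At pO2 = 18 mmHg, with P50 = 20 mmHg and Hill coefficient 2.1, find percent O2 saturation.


Y = pO2^n / (P50^n + pO2^n)
Y = 18^2.1 / (20^2.1 + 18^2.1)
Y = 44.49%

44.49%


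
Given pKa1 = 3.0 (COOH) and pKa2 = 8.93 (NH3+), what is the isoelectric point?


pI = (pKa1 + pKa2) / 2
pI = (3.0 + 8.93) / 2
pI = 5.965

5.965


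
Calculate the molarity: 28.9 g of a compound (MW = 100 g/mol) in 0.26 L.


C = (mass / MW) / volume
C = (28.9 / 100) / 0.26
C = 1.1115 M

1.1115 M


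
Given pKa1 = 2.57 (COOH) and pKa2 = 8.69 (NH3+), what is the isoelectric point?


pI = (pKa1 + pKa2) / 2
pI = (2.57 + 8.69) / 2
pI = 5.63

5.63


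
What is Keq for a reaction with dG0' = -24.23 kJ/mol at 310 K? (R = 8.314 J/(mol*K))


Keq = exp(-dG0 * 1000 / (R * T))
Keq = exp(-(-24.23) * 1000 / (8.314 * 310))
Keq = 12102.4785

12102.4785


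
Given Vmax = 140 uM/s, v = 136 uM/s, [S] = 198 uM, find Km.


Km = [S] * (Vmax - v) / v
Km = 198 * (140 - 136) / 136
Km = 5.8235 uM

5.8235 uM


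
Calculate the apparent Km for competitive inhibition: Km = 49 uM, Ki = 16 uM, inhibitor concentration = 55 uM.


Km_app = Km * (1 + [I]/Ki)
Km_app = 49 * (1 + 55/16)
Km_app = 217.4375 uM

217.4375 uM


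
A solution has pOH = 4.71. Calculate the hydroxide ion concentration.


[OH-] = 10^(-pOH)
[OH-] = 10^(-4.71)
[OH-] = 1.950e-05 M

1.950e-05 M


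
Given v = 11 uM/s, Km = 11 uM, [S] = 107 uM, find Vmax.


Vmax = v * (Km + [S]) / [S]
Vmax = 11 * (11 + 107) / 107
Vmax = 12.1308 uM/s

12.1308 uM/s


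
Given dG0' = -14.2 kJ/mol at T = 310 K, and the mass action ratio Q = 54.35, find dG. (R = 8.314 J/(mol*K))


dG = dG0' + RT * ln(Q) / 1000
dG = -14.2 + 8.314 * 310 * ln(54.35) / 1000
dG = -3.9024 kJ/mol

-3.9024 kJ/mol


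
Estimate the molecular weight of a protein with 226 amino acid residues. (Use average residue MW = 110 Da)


MW = n_residues * 110 Da
MW = 226 * 110
MW = 24860 Da

24860 Da


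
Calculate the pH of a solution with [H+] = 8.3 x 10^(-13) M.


pH = -log10([H+])
pH = -log10(8.3 x 10^(-13))
pH = 12.0809

12.0809


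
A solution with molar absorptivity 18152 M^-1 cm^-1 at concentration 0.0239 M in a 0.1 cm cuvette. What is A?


A = epsilon * c * l
A = 18152 * 0.0239 * 0.1
A = 43.3833

43.3833


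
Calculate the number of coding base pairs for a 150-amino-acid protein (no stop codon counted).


Each amino acid = 1 codon = 3 bp
bp = 150 * 3 = 450 bp

450 bp


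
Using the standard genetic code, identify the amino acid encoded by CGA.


Standard genetic code lookup.
Codon CGA -> Arg

Arg


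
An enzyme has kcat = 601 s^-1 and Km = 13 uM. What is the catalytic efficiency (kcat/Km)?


Catalytic efficiency = kcat / Km
= 601 / 13
= 46.2308 uM^-1*s^-1

46.2308 uM^-1*s^-1


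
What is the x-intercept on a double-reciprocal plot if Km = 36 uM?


x-intercept = -1/Km
= -1/36
= -0.0278 1/uM

-0.0278 1/uM


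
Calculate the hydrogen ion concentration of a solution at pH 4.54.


[H+] = 10^(-pH)
[H+] = 10^(-4.54)
[H+] = 2.884e-05 M

2.884e-05 M


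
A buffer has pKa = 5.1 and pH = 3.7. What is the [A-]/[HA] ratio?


[A-]/[HA] = 10^(pH - pKa)
= 10^(3.7 - 5.1)
= 0.0398

0.0398


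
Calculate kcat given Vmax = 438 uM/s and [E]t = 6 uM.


kcat = Vmax / [E]t
kcat = 438 / 6
kcat = 73.0 s^-1

73.0 s^-1


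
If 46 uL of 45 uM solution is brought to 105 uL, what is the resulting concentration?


C2 = C1 * V1 / V2
C2 = 45 * 46 / 105
C2 = 19.7143 uM

19.7143 uM


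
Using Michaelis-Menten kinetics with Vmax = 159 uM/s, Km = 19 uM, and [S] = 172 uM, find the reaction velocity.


v = Vmax * [S] / (Km + [S])
v = 159 * 172 / (19 + 172)
v = 143.1832 uM/s

143.1832 uM/s


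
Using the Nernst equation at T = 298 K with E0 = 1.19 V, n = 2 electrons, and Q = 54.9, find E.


E = E0 - (RT/nF) * ln(Q)
E = 1.19 - (8.314 * 298 / (2 * 96485)) * ln(54.9)
E = 1.1386 V

1.1386 V


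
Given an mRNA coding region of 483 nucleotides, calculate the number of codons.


codons = nucleotides / 3
codons = 483 / 3 = 161

161


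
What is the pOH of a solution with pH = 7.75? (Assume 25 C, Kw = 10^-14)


pOH = 14 - pH
pOH = 14 - 7.75
pOH = 6.25

6.25


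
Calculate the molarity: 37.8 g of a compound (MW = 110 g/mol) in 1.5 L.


C = (mass / MW) / volume
C = (37.8 / 110) / 1.5
C = 0.2291 M

0.2291 M


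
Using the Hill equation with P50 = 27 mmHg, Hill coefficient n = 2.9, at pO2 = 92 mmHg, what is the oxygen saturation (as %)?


Y = pO2^n / (P50^n + pO2^n)
Y = 92^2.9 / (27^2.9 + 92^2.9)
Y = 97.22%

97.22%


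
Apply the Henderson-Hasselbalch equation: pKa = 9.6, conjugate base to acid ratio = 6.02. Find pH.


pH = pKa + log10([A-]/[HA])
pH = 9.6 + log10(6.02)
pH = 10.3796

10.3796


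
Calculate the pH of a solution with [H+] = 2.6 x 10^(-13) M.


pH = -log10([H+])
pH = -log10(2.6 x 10^(-13))
pH = 12.585

12.585


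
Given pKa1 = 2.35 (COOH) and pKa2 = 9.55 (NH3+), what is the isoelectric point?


pI = (pKa1 + pKa2) / 2
pI = (2.35 + 9.55) / 2
pI = 5.95

5.95


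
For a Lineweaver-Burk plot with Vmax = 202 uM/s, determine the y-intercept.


y-intercept = 1/Vmax
= 1/202
= 0.005 s/uM

0.005 s/uM


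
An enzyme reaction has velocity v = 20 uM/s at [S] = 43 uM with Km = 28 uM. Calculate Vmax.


Vmax = v * (Km + [S]) / [S]
Vmax = 20 * (28 + 43) / 43
Vmax = 33.0233 uM/s

33.0233 uM/s


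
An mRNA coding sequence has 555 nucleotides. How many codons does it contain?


codons = nucleotides / 3
codons = 555 / 3 = 185

185


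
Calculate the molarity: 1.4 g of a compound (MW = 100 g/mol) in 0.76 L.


C = (mass / MW) / volume
C = (1.4 / 100) / 0.76
C = 0.0184 M

0.0184 M


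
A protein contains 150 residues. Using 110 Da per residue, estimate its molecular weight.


MW = n_residues * 110 Da
MW = 150 * 110
MW = 16500 Da

16500 Da


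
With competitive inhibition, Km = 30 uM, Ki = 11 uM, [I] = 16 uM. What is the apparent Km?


Km_app = Km * (1 + [I]/Ki)
Km_app = 30 * (1 + 16/11)
Km_app = 73.6364 uM

73.6364 uM


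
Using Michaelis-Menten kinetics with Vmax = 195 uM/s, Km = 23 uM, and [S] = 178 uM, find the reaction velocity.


v = Vmax * [S] / (Km + [S])
v = 195 * 178 / (23 + 178)
v = 172.6866 uM/s

172.6866 uM/s


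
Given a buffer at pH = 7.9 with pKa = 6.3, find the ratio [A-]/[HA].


[A-]/[HA] = 10^(pH - pKa)
= 10^(7.9 - 6.3)
= 39.8107

39.8107


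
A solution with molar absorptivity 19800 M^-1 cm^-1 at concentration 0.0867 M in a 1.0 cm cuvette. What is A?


A = epsilon * c * l
A = 19800 * 0.0867 * 1.0
A = 1716.66

1716.66


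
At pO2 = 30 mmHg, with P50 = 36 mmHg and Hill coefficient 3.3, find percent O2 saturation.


Y = pO2^n / (P50^n + pO2^n)
Y = 30^3.3 / (36^3.3 + 30^3.3)
Y = 35.4%

35.4%


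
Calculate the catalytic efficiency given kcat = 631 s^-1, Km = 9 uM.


Catalytic efficiency = kcat / Km
= 631 / 9
= 70.1111 uM^-1*s^-1

70.1111 uM^-1*s^-1


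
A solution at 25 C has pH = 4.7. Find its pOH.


pOH = 14 - pH
pOH = 14 - 4.7
pOH = 9.3

9.3


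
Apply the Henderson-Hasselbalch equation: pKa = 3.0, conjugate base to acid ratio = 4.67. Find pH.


pH = pKa + log10([A-]/[HA])
pH = 3.0 + log10(4.67)
pH = 3.6693

3.6693


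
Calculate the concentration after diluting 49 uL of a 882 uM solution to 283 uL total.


C2 = C1 * V1 / V2
C2 = 882 * 49 / 283
C2 = 152.7138 uM

152.7138 uM


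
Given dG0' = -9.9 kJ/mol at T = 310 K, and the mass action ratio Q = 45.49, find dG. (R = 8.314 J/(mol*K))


dG = dG0' + RT * ln(Q) / 1000
dG = -9.9 + 8.314 * 310 * ln(45.49) / 1000
dG = -0.061 kJ/mol

-0.061 kJ/mol


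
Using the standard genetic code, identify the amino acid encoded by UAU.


Standard genetic code lookup.
Codon UAU -> Tyr

Tyr


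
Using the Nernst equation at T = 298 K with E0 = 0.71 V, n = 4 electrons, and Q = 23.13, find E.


E = E0 - (RT/nF) * ln(Q)
E = 0.71 - (8.314 * 298 / (4 * 96485)) * ln(23.13)
E = 0.6898 V

0.6898 V


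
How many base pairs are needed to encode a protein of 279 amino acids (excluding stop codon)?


Each amino acid = 1 codon = 3 bp
bp = 279 * 3 = 837 bp

837 bp


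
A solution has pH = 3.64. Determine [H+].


[H+] = 10^(-pH)
[H+] = 10^(-3.64)
[H+] = 2.291e-04 M

2.291e-04 M


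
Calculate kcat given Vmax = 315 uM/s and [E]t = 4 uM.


kcat = Vmax / [E]t
kcat = 315 / 4
kcat = 78.75 s^-1

78.75 s^-1


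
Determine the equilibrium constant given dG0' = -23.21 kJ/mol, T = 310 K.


Keq = exp(-dG0 * 1000 / (R * T))
Keq = exp(-(-23.21) * 1000 / (8.314 * 310))
Keq = 8147.0296

8147.0296


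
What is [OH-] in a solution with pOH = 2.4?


[OH-] = 10^(-pOH)
[OH-] = 10^(-2.4)
[OH-] = 0.004 M

0.004 M


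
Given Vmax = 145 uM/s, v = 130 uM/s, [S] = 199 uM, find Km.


Km = [S] * (Vmax - v) / v
Km = 199 * (145 - 130) / 130
Km = 22.9615 uM

22.9615 uM


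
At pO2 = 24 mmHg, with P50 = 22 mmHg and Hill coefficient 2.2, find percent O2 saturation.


Y = pO2^n / (P50^n + pO2^n)
Y = 24^2.2 / (22^2.2 + 24^2.2)
Y = 54.77%

54.77%


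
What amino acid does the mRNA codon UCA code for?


Standard genetic code lookup.
Codon UCA -> Ser

Ser


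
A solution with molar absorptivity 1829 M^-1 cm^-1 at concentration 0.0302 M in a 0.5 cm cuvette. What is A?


A = epsilon * c * l
A = 1829 * 0.0302 * 0.5
A = 27.6179

27.6179


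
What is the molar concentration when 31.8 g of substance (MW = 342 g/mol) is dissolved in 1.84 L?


C = (mass / MW) / volume
C = (31.8 / 342) / 1.84
C = 0.0505 M

0.0505 M


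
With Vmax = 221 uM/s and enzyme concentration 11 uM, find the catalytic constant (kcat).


kcat = Vmax / [E]t
kcat = 221 / 11
kcat = 20.0909 s^-1

20.0909 s^-1


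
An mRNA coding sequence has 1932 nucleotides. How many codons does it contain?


codons = nucleotides / 3
codons = 1932 / 3 = 644

644


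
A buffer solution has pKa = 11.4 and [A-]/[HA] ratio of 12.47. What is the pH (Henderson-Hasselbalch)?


pH = pKa + log10([A-]/[HA])
pH = 11.4 + log10(12.47)
pH = 12.4959

12.4959


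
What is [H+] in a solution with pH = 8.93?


[H+] = 10^(-pH)
[H+] = 10^(-8.93)
[H+] = 1.175e-09 M

1.175e-09 M
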